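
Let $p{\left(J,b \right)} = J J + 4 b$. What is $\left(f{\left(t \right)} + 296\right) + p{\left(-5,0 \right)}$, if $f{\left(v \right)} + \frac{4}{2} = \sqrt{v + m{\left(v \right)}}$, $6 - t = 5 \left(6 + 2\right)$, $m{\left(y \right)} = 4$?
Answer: $319 + i \sqrt{30} \approx 319.0 + 5.4772 i$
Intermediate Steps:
$t = -34$ ($t = 6 - 5 \left(6 + 2\right) = 6 - 5 \cdot 8 = 6 - 40 = -34$)
$f{\left(v \right)} = -2 + \sqrt{4 + v}$ ($f{\left(v \right)} = -2 + \sqrt{v + 4} = -2 + \sqrt{4 + v}$)
$p{\left(J,b \right)} = J^{2} + 4 b$
$\left(f{\left(t \right)} + 296\right) + p{\left(-5,0 \right)} = \left(\left(-2 + \sqrt{4 - 34}\right) + 296\right) + \left(\left(-5\right)^{2} + 4 \cdot 0\right) = \left(\left(-2 + \sqrt{-30}\right) + 296\right) + \left(25 + 0\right) = \left(\left(-2 + i \sqrt{30}\right) + 296\right) + 25 = \left(294 + i \sqrt{30}\right) + 25 = 319 + i \sqrt{30}$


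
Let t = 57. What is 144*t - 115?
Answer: 8093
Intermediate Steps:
144*t - 115 = 144*57 - 115 = 8208 - 115 = 8093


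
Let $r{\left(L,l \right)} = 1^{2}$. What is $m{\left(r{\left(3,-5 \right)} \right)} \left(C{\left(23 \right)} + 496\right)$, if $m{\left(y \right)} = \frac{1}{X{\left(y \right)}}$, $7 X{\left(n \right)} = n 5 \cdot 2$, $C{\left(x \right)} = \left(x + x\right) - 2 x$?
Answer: $\frac{1736}{5} \approx 347.2$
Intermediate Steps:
$r{\left(L,l \right)} = 1$
$C{\left(x \right)} = 0$ ($C{\left(x \right)} = 2 x - 2 x = 0$)
$X{\left(n \right)} = \frac{10 n}{7}$ ($X{\left(n \right)} = \frac{n 5 \cdot 2}{7} = \frac{5 n 2}{7} = \frac{10 n}{7}$)
$m{\left(y \right)} = \frac{7}{10 y}$ ($m{\left(y \right)} = \frac{1}{\frac{10}{7} y} = \frac{7}{10 y}$)
$m{\left(r{\left(3,-5 \right)} \right)} \left(C{\left(23 \right)} + 496\right) = \frac{7}{10 \cdot 1} \left(0 + 496\right) = \frac{7}{10} \cdot 1 \cdot 496 = \frac{7}{10} \cdot 496 = \frac{1736}{5}$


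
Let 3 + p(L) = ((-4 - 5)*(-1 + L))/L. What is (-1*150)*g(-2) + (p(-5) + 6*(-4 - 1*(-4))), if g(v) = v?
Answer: 1431/5 ≈ 286.20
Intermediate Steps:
p(L) = -3 + (9 - 9*L)/L (p(L) = -3 + ((-4 - 5)*(-1 + L))/L = -3 + (-9*(-1 + L))/L = -3 + (9 - 9*L)/L)
(-1*150)*g(-2) + (p(-5) + 6*(-4 - 1*(-4))) = -1*150*(-2) + ((-12 + 9/(-5)) + 6*(-4 - 1*(-4))) = -150*(-2) + ((-12 + 9*(-⅕)) + 6*(-4 + 4)) = 300 + ((-12 - 9/5) + 6*0) = 300 + (-69/5 + 0) = 300 - 69/5 = 1431/5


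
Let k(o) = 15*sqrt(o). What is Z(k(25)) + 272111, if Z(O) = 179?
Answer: 272290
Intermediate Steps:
Z(k(25)) + 272111 = 179 + 272111 = 272290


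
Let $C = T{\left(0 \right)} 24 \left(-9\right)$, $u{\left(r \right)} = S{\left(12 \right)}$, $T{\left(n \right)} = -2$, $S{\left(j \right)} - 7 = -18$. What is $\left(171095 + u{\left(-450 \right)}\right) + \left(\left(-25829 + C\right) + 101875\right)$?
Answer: $247562$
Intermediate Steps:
$S{\left(j \right)} = -11$ ($S{\left(j \right)} = 7 - 18 = -11$)
$u{\left(r \right)} = -11$
$C = 432$ ($C = \left(-2\right) 24 \left(-9\right) = \left(-48\right) \left(-9\right) = 432$)
$\left(171095 + u{\left(-450 \right)}\right) + \left(\left(-25829 + C\right) + 101875\right) = \left(171095 - 11\right) + \left(\left(-25829 + 432\right) + 101875\right) = 171084 + \left(-25397 + 101875\right) = 171084 + 76478 = 247562$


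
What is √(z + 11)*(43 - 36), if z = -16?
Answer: 7*I*√5 ≈ 15.652*I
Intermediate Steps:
√(z + 11)*(43 - 36) = √(-16 + 11)*(43 - 36) = √(-5)*7 = (I*√5)*7 = 7*I*√5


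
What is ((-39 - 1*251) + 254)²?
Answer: 1296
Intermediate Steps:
((-39 - 1*251) + 254)² = ((-39 - 251) + 254)² = (-290 + 254)² = (-36)² = 1296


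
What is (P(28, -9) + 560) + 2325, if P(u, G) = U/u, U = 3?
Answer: 80783/28 ≈ 2885.1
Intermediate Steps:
P(u, G) = 3/u
(P(28, -9) + 560) + 2325 = (3/28 + 560) + 2325 = 15683/28 + 2325 = 80783/28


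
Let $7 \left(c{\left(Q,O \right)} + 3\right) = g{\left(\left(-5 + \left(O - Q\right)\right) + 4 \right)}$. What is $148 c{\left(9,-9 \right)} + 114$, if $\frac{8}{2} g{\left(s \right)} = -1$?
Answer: $- \frac{2347}{7} \approx -335.29$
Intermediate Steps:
$g{\left(s \right)} = - \frac{1}{4}$ ($g{\left(s \right)} = \frac{1}{4} \left(-1\right) = - \frac{1}{4}$)
$c{\left(Q,O \right)} = - \frac{85}{28}$ ($c{\left(Q,O \right)} = -3 + \frac{1}{7} \left(- \frac{1}{4}\right) = -3 - \frac{1}{28} = - \frac{85}{28}$)
$148 c{\left(9,-9 \right)} + 114 = 148 \left(- \frac{85}{28}\right) + 114 = - \frac{3145}{7} + 114 = - \frac{2347}{7}$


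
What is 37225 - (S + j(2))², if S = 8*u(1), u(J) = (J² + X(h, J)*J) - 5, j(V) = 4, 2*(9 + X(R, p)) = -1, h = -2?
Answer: 26409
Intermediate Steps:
X(R, p) = -19/2 (X(R, p) = -9 + (½)*(-1) = -9 - ½ = -19/2)
u(J) = -5 + J² - 19*J/2 (u(J) = (J² - 19*J/2) - 5 = -5 + J² - 19*J/2)
S = -108 (S = 8*(-5 + 1² - 19/2*1) = 8*(-5 + 1 - 19/2) = 8*(-27/2) = -108)
37225 - (S + j(2))² = 37225 - (-108 + 4)² = 37225 - 1*(-104)² = 37225 - 1*10816 = 37225 - 10816 = 26409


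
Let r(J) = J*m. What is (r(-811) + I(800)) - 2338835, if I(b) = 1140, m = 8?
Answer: -2344183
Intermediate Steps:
r(J) = 8*J (r(J) = J*8 = 8*J)
(r(-811) + I(800)) - 2338835 = (8*(-811) + 1140) - 2338835 = (-6488 + 1140) - 2338835 = -5348 - 2338835 = -2344183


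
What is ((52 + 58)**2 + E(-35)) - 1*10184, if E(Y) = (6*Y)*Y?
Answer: 9266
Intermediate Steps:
E(Y) = 6*Y**2
((52 + 58)**2 + E(-35)) - 1*10184 = ((52 + 58)**2 + 6*(-35)**2) - 1*10184 = (110**2 + 6*1225) - 10184 = (12100 + 7350) - 10184 = 19450 - 10184 = 9266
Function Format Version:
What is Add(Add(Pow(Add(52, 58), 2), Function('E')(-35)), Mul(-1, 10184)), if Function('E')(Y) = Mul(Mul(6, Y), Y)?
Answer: 9266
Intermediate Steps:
Function('E')(Y) = Mul(6, Pow(Y, 2))
Add(Add(Pow(Add(52, 58), 2), Function('E')(-35)), Mul(-1, 10184)) = Add(Add(Pow(Add(52, 58), 2), Mul(6, Pow(-35, 2))), Mul(-1, 10184)) = Add(Add(Pow(110, 2), Mul(6, 1225)), -10184) = Add(Add(12100, 7350), -10184) = Add(19450, -10184) = 9266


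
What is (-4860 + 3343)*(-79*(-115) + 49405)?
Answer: -88729330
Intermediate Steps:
(-4860 + 3343)*(-79*(-115) + 49405) = -1517*(9085 + 49405) = -1517*58490 = -88729330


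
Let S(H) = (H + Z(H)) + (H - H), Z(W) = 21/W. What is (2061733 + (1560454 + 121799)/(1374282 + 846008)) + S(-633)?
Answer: 965586920122353/468481190 ≈ 2.0611e+6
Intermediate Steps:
S(H) = H + 21/H (S(H) = (H + 21/H) + (H - H) = (H + 21/H) + 0 = H + 21/H)
(2061733 + (1560454 + 121799)/(1374282 + 846008)) + S(-633) = (2061733 + (1560454 + 121799)/(1374282 + 846008)) + (-633 + 21/(-633)) = (2061733 + 1682253/2220290) + (-633 + 21*(-1/633)) = (2061733 + 1682253*(1/2220290)) + (-633 - 7/211) = (2061733 + 1682253/2220290) - 133570/211 = 4577646844823/2220290 - 133570/211 = 965586920122353/468481190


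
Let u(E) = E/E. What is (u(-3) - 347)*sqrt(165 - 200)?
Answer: -346*I*sqrt(35) ≈ -2047.0*I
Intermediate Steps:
u(E) = 1
(u(-3) - 347)*sqrt(165 - 200) = (1 - 347)*sqrt(165 - 200) = -346*I*sqrt(35)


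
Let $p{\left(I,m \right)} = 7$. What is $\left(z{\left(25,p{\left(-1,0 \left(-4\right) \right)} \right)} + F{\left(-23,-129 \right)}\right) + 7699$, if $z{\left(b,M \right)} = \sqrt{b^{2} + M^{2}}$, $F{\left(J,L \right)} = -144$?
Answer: $7555 + \sqrt{674} \approx 7581.0$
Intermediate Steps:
$z{\left(b,M \right)} = \sqrt{M^{2} + b^{2}}$
$\left(z{\left(25,p{\left(-1,0 \left(-4\right) \right)} \right)} + F{\left(-23,-129 \right)}\right) + 7699 = \left(\sqrt{7^{2} + 25^{2}} - 144\right) + 7699 = \left(\sqrt{49 + 625} - 144\right) + 7699 = \left(\sqrt{674} - 144\right) + 7699 = \left(-144 + \sqrt{674}\right) + 7699 = 7555 + \sqrt{674}$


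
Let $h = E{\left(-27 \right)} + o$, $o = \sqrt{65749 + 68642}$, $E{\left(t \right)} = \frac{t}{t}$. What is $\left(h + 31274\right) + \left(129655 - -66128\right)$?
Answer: $227058 + \sqrt{134391} \approx 2.2742 \cdot 10^{5}$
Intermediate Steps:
$E{\left(t \right)} = 1$
$o = \sqrt{134391} \approx 366.59$
$h = 1 + \sqrt{134391} \approx 367.59$
$\left(h + 31274\right) + \left(129655 - -66128\right) = \left(\left(1 + \sqrt{134391}\right) + 31274\right) + \left(129655 - -66128\right) = \left(31275 + \sqrt{134391}\right) + \left(129655 + 66128\right) = \left(31275 + \sqrt{134391}\right) + 195783 = 227058 + \sqrt{134391}$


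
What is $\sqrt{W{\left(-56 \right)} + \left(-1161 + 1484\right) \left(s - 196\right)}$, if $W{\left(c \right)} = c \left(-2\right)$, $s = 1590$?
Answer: $\sqrt{450374} \approx 671.1$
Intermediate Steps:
$W{\left(c \right)} = - 2 c$
$\sqrt{W{\left(-56 \right)} + \left(-1161 + 1484\right) \left(s - 196\right)} = \sqrt{\left(-2\right) \left(-56\right) + \left(-1161 + 1484\right) \left(1590 - 196\right)} = \sqrt{112 + 323 \cdot 1394} = \sqrt{112 + 450262} = \sqrt{450374}$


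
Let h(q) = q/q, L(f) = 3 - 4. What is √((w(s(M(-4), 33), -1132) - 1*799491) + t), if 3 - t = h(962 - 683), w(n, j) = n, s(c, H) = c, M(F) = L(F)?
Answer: I*√799490 ≈ 894.14*I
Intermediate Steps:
L(f) = -1
M(F) = -1
h(q) = 1
t = 2 (t = 3 - 1*1 = 3 - 1 = 2)
√((w(s(M(-4), 33), -1132) - 1*799491) + t) = √((-1 - 1*799491) + 2) = √((-1 - 799491) + 2) = √(-799492 + 2) = √(-799490) = I*√799490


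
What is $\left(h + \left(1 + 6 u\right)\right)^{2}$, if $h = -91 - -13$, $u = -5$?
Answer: $11449$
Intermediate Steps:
$h = -78$ ($h = -91 + 13 = -78$)
$\left(h + \left(1 + 6 u\right)\right)^{2} = \left(-78 + \left(1 + 6 \left(-5\right)\right)\right)^{2} = \left(-78 + \left(1 - 30\right)\right)^{2} = \left(-78 - 29\right)^{2} = \left(-107\right)^{2} = 11449$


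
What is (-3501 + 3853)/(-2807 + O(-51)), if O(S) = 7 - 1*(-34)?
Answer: -176/1383 ≈ -0.12726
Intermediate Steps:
O(S) = 41 (O(S) = 7 + 34 = 41)
(-3501 + 3853)/(-2807 + O(-51)) = (-3501 + 3853)/(-2807 + 41) = 352/(-2766) = 352*(-1/2766) = -176/1383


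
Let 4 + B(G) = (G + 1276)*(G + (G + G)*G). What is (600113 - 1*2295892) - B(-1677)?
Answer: 2253119606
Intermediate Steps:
B(G) = -4 + (1276 + G)*(G + 2*G²) (B(G) = -4 + (G + 1276)*(G + (G + G)*G) = -4 + (1276 + G)*(G + (2*G)*G) = -4 + (1276 + G)*(G + 2*G²))
(600113 - 1*2295892) - B(-1677) = (600113 - 1*2295892) - (-4 + 2*(-1677)³ + 1276*(-1677) + 2553*(-1677)²) = (600113 - 2295892) - (-4 + 2*(-4716275733) - 2139852 + 2553*2812329) = -1695779 - (-4 - 9432551466 - 2139852 + 7179875937) = -1695779 - 1*(-2254815385) = -1695779 + 2254815385 = 2253119606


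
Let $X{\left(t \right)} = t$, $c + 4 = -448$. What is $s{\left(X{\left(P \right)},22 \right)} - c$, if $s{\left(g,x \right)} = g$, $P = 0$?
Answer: $452$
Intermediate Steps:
$c = -452$ ($c = -4 - 448 = -452$)
$s{\left(X{\left(P \right)},22 \right)} - c = 0 - -452 = 0 + 452 = 452$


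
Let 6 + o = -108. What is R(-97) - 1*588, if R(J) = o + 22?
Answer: -680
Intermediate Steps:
o = -114 (o = -6 - 108 = -114)
R(J) = -92 (R(J) = -114 + 22 = -92)
R(-97) - 1*588 = -92 - 1*588 = -92 - 588 = -680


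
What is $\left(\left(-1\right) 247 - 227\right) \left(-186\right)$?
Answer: $88164$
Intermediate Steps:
$\left(\left(-1\right) 247 - 227\right) \left(-186\right) = \left(-247 - 227\right) \left(-186\right) = \left(-474\right) \left(-186\right) = 88164$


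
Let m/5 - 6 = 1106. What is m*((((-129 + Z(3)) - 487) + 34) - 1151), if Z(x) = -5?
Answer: -9663280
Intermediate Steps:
m = 5560 (m = 30 + 5*1106 = 30 + 5530 = 5560)
m*((((-129 + Z(3)) - 487) + 34) - 1151) = 5560*((((-129 - 5) - 487) + 34) - 1151) = 5560*(((-134 - 487) + 34) - 1151) = 5560*((-621 + 34) - 1151) = 5560*(-587 - 1151) = 5560*(-1738) = -9663280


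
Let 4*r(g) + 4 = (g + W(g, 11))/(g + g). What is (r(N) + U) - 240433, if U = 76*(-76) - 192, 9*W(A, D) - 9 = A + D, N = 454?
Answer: -167799667/681 ≈ -2.4640e+5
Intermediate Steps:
W(A, D) = 1 + A/9 + D/9 (W(A, D) = 1 + (A + D)/9 = 1 + (A/9 + D/9) = 1 + A/9 + D/9)
r(g) = -1 + (20/9 + 10*g/9)/(8*g) (r(g) = -1 + ((g + (1 + g/9 + (⅑)*11))/(g + g))/4 = -1 + ((g + (1 + g/9 + 11/9))/((2*g)))/4 = -1 + ((g + (20/9 + g/9))*(1/(2*g)))/4 = -1 + ((20/9 + 10*g/9)*(1/(2*g)))/4 = -1 + ((20/9 + 10*g/9)/(2*g))/4 = -1 + (20/9 + 10*g/9)/(8*g))
U = -5968 (U = -5776 - 192 = -5968)
(r(N) + U) - 240433 = ((1/36)*(10 - 31*454)/454 - 5968) - 240433 = ((1/36)*(1/454)*(10 - 14074) - 5968) - 240433 = ((1/36)*(1/454)*(-14064) - 5968) - 240433 = (-586/681 - 5968) - 240433 = -4064794/681 - 240433 = -167799667/681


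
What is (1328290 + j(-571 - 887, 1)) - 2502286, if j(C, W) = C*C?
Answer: 951768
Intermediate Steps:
j(C, W) = C²
(1328290 + j(-571 - 887, 1)) - 2502286 = (1328290 + (-571 - 887)²) - 2502286 = (1328290 + (-1458)²) - 2502286 = (1328290 + 2125764) - 2502286 = 3454054 - 2502286 = 951768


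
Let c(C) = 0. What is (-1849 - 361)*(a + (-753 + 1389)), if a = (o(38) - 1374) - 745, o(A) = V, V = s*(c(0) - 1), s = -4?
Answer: 3268590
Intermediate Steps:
V = 4 (V = -4*(0 - 1) = -4*(-1) = 4)
o(A) = 4
a = -2115 (a = (4 - 1374) - 745 = -1370 - 745 = -2115)
(-1849 - 361)*(a + (-753 + 1389)) = (-1849 - 361)*(-2115 + (-753 + 1389)) = -2210*(-2115 + 636) = -2210*(-1479) = 3268590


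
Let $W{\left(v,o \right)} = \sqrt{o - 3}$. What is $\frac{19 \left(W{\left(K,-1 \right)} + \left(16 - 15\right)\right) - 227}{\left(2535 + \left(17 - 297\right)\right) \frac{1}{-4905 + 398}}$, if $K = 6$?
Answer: $\frac{937456}{2255} - \frac{171266 i}{2255} \approx 415.72 - 75.949 i$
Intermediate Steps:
$W{\left(v,o \right)} = \sqrt{-3 + o}$
$\frac{19 \left(W{\left(K,-1 \right)} + \left(16 - 15\right)\right) - 227}{\left(2535 + \left(17 - 297\right)\right) \frac{1}{-4905 + 398}} = \frac{19 \left(\sqrt{-3 - 1} + \left(16 - 15\right)\right) - 227}{\left(2535 + \left(17 - 297\right)\right) \frac{1}{-4905 + 398}} = \frac{19 \left(\sqrt{-4} + \left(16 - 15\right)\right) - 227}{\left(2535 + \left(17 - 297\right)\right) \frac{1}{-4507}} = \frac{19 \left(2 i + 1\right) - 227}{\left(2535 - 280\right) \left(- \frac{1}{4507}\right)} = \frac{19 \left(1 + 2 i\right) - 227}{2255 \left(- \frac{1}{4507}\right)} = \frac{\left(19 + 38 i\right) - 227}{- \frac{2255}{4507}} = \left(-208 + 38 i\right) \left(- \frac{4507}{2255}\right) = \frac{937456}{2255} - \frac{171266 i}{2255}$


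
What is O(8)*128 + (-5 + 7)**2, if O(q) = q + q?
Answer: 2052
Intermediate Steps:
O(q) = 2*q
O(8)*128 + (-5 + 7)**2 = (2*8)*128 + (-5 + 7)**2 = 16*128 + 2**2 = 2048 + 4 = 2052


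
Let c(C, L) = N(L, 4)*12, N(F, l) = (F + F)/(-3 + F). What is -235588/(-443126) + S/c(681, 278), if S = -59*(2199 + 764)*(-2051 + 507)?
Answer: 2055752957126021/184783542 ≈ 1.1125e+7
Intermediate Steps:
S = 269917448 (S = -174817*(-1544) = -59*(-4574872) = 269917448)
N(F, l) = 2*F/(-3 + F) (N(F, l) = (2*F)/(-3 + F) = 2*F/(-3 + F))
c(C, L) = 24*L/(-3 + L) (c(C, L) = (2*L/(-3 + L))*12 = 24*L/(-3 + L))
-235588/(-443126) + S/c(681, 278) = -235588/(-443126) + 269917448/((24*278/(-3 + 278))) = -235588*(-1/443126) + 269917448/((24*278/275)) = 117794/221563 + 269917448/((24*278*(1/275))) = 117794/221563 + 269917448/(6672/275) = 117794/221563 + 269917448*(275/6672) = 117794/221563 + 9278412275/834 = 2055752957126021/184783542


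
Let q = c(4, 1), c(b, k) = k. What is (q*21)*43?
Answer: 903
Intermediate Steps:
q = 1
(q*21)*43 = (1*21)*43 = 21*43 = 903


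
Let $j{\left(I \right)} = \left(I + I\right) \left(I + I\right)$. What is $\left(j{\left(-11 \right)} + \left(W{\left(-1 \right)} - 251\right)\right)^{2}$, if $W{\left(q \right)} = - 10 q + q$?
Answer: $58564$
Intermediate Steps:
$W{\left(q \right)} = - 9 q$
$j{\left(I \right)} = 4 I^{2}$ ($j{\left(I \right)} = 2 I 2 I = 4 I^{2}$)
$\left(j{\left(-11 \right)} + \left(W{\left(-1 \right)} - 251\right)\right)^{2} = \left(4 \left(-11\right)^{2} - 242\right)^{2} = \left(4 \cdot 121 + \left(9 - 251\right)\right)^{2} = \left(484 - 242\right)^{2} = 242^{2} = 58564$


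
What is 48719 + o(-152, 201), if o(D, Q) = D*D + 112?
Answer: 71935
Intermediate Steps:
o(D, Q) = 112 + D**2 (o(D, Q) = D**2 + 112 = 112 + D**2)
48719 + o(-152, 201) = 48719 + (112 + (-152)**2) = 48719 + (112 + 23104) = 48719 + 23216 = 71935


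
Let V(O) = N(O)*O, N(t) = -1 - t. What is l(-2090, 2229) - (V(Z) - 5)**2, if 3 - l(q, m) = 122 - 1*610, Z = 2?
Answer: 370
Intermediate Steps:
l(q, m) = 491 (l(q, m) = 3 - (122 - 1*610) = 3 - (122 - 610) = 3 - 1*(-488) = 3 + 488 = 491)
V(O) = O*(-1 - O) (V(O) = (-1 - O)*O = O*(-1 - O))
l(-2090, 2229) - (V(Z) - 5)**2 = 491 - (-1*2*(1 + 2) - 5)**2 = 491 - (-1*2*3 - 5)**2 = 491 - (-6 - 5)**2 = 491 - 1*(-11)**2 = 491 - 1*121 = 491 - 121 = 370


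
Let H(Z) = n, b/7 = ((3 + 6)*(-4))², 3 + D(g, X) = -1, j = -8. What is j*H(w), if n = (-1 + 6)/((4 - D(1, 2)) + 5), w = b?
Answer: -40/13 ≈ -3.0769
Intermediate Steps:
D(g, X) = -4 (D(g, X) = -3 - 1 = -4)
b = 9072 (b = 7*((3 + 6)*(-4))² = 7*(9*(-4))² = 7*(-36)² = 7*1296 = 9072)
w = 9072
n = 5/13 (n = (-1 + 6)/((4 - 1*(-4)) + 5) = 5/((4 + 4) + 5) = 5/(8 + 5) = 5/13 ≈ 0.38462)
H(Z) = 5/13
j*H(w) = -8*5/13 = -40/13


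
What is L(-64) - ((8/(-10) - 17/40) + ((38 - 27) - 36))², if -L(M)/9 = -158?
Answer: 1174799/1600 ≈ 734.25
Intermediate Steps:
L(M) = 1422 (L(M) = -9*(-158) = 1422)
L(-64) - ((8/(-10) - 17/40) + ((38 - 27) - 36))² = 1422 - ((8/(-10) - 17/40) + ((38 - 27) - 36))² = 1422 - ((8*(-⅒) - 17*1/40) + (11 - 36))² = 1422 - ((-⅘ - 17/40) - 25)² = 1422 - (-49/40 - 25)² = 1422 - (-1049/40)² = 1422 - 1*1100401/1600 = 1422 - 1100401/1600 = 1174799/1600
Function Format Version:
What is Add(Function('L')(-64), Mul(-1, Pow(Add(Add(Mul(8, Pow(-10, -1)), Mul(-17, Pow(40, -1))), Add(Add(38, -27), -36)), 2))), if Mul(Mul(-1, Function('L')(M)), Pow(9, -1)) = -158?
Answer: Rational(1174799, 1600) ≈ 734.25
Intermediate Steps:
Function('L')(M) = 1422 (Function('L')(M) = Mul(-9, -158) = 1422)
Add(Function('L')(-64), Mul(-1, Pow(Add(Add(Mul(8, Pow(-10, -1)), Mul(-17, Pow(40, -1))), Add(Add(38, -27), -36)), 2))) = Add(1422, Mul(-1, Pow(Add(Add(Mul(8, Pow(-10, -1)), Mul(-17, Pow(40, -1))), Add(Add(38, -27), -36)), 2))) = Add(1422, Mul(-1, Pow(Add(Add(Mul(8, Rational(-1, 10)), Mul(-17, Rational(1, 40))), Add(11, -36)), 2))) = Add(1422, Mul(-1, Pow(Add(Add(Rational(-4, 5), Rational(-17, 40)), -25), 2))) = Add(1422, Mul(-1, Pow(Add(Rational(-49, 40), -25), 2))) = Add(1422, Mul(-1, Pow(Rational(-1049, 40), 2))) = Add(1422, Mul(-1, Rational(1100401, 1600))) = Add(1422, Rational(-1100401, 1600)) = Rational(1174799, 1600)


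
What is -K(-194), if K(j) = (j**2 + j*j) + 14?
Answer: -75286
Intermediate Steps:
K(j) = 14 + 2*j**2 (K(j) = (j**2 + j**2) + 14 = 2*j**2 + 14 = 14 + 2*j**2)
-K(-194) = -(14 + 2*(-194)**2) = -(14 + 2*37636) = -(14 + 75272) = -1*75286 = -75286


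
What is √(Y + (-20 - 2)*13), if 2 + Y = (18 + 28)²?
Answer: 2*√457 ≈ 42.755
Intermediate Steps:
Y = 2114 (Y = -2 + (18 + 28)² = -2 + 46² = -2 + 2116 = 2114)
√(Y + (-20 - 2)*13) = √(2114 + (-20 - 2)*13) = √(2114 - 22*13) = √(2114 - 286) = √1828 = 2*√457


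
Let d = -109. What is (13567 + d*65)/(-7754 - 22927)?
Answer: -926/4383 ≈ -0.21127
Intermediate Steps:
(13567 + d*65)/(-7754 - 22927) = (13567 - 109*65)/(-7754 - 22927) = (13567 - 7085)/(-30681) = 6482*(-1/30681) = -926/4383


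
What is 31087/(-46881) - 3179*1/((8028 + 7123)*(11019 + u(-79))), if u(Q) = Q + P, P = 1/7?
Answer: -1335949190870/2014630636593 ≈ -0.66312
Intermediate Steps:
P = 1/7 ≈ 0.14286
u(Q) = 1/7 + Q (u(Q) = Q + 1/7 = 1/7 + Q)
31087/(-46881) - 3179*1/((8028 + 7123)*(11019 + u(-79))) = 31087/(-46881) - 3179*1/((8028 + 7123)*(11019 + (1/7 - 79))) = 31087*(-1/46881) - 3179*1/(15151*(11019 - 552/7)) = -31087/46881 - 3179/((76581/7)*15151) = -31087/46881 - 3179/1160278731/7 = -31087/46881 - 3179*7/1160278731 = -31087/46881 - 22253/1160278731 = -1335949190870/2014630636593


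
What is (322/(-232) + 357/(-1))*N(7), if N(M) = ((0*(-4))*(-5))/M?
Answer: 0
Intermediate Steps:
N(M) = 0 (N(M) = (0*(-5))/M = 0/M = 0)
(322/(-232) + 357/(-1))*N(7) = (322/(-232) + 357/(-1))*0 = (322*(-1/232) + 357*(-1))*0 = (-161/116 - 357)*0 = -41573/116*0 = 0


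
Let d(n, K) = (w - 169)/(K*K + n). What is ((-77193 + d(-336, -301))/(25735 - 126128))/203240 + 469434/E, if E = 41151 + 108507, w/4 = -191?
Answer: 72048646080432564377/22969455280053450700 ≈ 3.1367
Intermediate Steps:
w = -764 (w = 4*(-191) = -764)
E = 149658
d(n, K) = -933/(n + K**2) (d(n, K) = (-764 - 169)/(K*K + n) = -933/(K**2 + n) = -933/(n + K**2))
((-77193 + d(-336, -301))/(25735 - 126128))/203240 + 469434/E = ((-77193 - 933/(-336 + (-301)**2))/(25735 - 126128))/203240 + 469434/149658 = ((-77193 - 933/(-336 + 90601))/(-100393))*(1/203240) + 469434*(1/149658) = ((-77193 - 933/90265)*(-1/100393))*(1/203240) + 78239/24943 = -6967827078/90265*(-1/100393)*(1/203240) + 78239/24943 = (6967827078/9061974145)*(1/203240) + 78239/24943 = 3483913539/920877812614900 + 78239/24943 = 72048646080432564377/22969455280053450700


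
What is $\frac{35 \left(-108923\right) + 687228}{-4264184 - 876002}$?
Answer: $\frac{3125077}{5140186} \approx 0.60797$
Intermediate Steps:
$\frac{35 \left(-108923\right) + 687228}{-4264184 - 876002} = \frac{-3812305 + 687228}{-5140186} = \left(-3125077\right) \left(- \frac{1}{5140186}\right) = \frac{3125077}{5140186}$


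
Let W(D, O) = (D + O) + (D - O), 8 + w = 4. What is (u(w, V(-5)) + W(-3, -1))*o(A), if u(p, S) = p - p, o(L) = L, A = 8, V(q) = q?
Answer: -48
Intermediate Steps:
w = -4 (w = -8 + 4 = -4)
W(D, O) = 2*D
u(p, S) = 0
(u(w, V(-5)) + W(-3, -1))*o(A) = (0 + 2*(-3))*8 = (0 - 6)*8 = -6*8 = -48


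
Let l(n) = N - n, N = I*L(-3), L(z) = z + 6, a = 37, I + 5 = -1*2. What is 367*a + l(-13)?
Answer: 13571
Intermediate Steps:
I = -7 (I = -5 - 1*2 = -5 - 2 = -7)
L(z) = 6 + z
N = -21 (N = -7*(6 - 3) = -7*3 = -21)
l(n) = -21 - n
367*a + l(-13) = 367*37 + (-21 - 1*(-13)) = 13579 + (-21 + 13) = 13579 - 8 = 13571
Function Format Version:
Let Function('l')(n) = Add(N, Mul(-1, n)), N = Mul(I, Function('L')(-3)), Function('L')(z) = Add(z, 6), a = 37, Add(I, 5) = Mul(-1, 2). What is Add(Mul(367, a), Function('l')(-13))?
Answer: 13571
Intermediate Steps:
I = -7 (I = Add(-5, Mul(-1, 2)) = Add(-5, -2) = -7)
Function('L')(z) = Add(6, z)
N = -21 (N = Mul(-7, Add(6, -3)) = Mul(-7, 3) = -21)
Function('l')(n) = Add(-21, Mul(-1, n))
Add(Mul(367, a), Function('l')(-13)) = Add(Mul(367, 37), Add(-21, Mul(-1, -13))) = Add(13579, Add(-21, 13)) = Add(13579, -8) = 13571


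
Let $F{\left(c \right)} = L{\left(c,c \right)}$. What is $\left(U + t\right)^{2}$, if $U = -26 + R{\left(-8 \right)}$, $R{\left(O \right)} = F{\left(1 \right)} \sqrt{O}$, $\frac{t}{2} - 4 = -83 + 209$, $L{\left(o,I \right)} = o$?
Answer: $54748 + 936 i \sqrt{2} \approx 54748.0 + 1323.7 i$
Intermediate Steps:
$F{\left(c \right)} = c$
$t = 260$ ($t = 8 + 2 \left(-83 + 209\right) = 8 + 2 \cdot 126 = 8 + 252 = 260$)
$R{\left(O \right)} = \sqrt{O}$ ($R{\left(O \right)} = 1 \sqrt{O} = \sqrt{O}$)
$U = -26 + 2 i \sqrt{2}$ ($U = -26 + \sqrt{-8} = -26 + 2 i \sqrt{2} \approx -26.0 + 2.8284 i$)
$\left(U + t\right)^{2} = \left(\left(-26 + 2 i \sqrt{2}\right) + 260\right)^{2} = \left(234 + 2 i \sqrt{2}\right)^{2}$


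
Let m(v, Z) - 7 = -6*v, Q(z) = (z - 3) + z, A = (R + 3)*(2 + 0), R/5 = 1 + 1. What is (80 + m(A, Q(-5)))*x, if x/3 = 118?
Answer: -24426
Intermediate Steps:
R = 10 (R = 5*(1 + 1) = 5*2 = 10)
A = 26 (A = (10 + 3)*(2 + 0) = 13*2 = 26)
Q(z) = -3 + 2*z (Q(z) = (-3 + z) + z = -3 + 2*z)
m(v, Z) = 7 - 6*v
x = 354 (x = 3*118 = 354)
(80 + m(A, Q(-5)))*x = (80 + (7 - 6*26))*354 = (80 + (7 - 156))*354 = (80 - 149)*354 = -69*354 = -24426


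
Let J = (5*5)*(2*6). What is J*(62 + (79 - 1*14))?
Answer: 38100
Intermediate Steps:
J = 300 (J = 25*12 = 300)
J*(62 + (79 - 1*14)) = 300*(62 + (79 - 1*14)) = 300*(62 + (79 - 14)) = 300*(62 + 65) = 300*127 = 38100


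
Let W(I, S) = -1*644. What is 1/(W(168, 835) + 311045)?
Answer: 1/310401 ≈ 3.2216e-6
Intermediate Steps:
W(I, S) = -644
1/(W(168, 835) + 311045) = 1/(-644 + 311045) = 1/310401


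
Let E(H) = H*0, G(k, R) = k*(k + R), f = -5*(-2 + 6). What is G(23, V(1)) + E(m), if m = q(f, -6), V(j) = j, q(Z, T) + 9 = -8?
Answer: 552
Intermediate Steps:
f = -20 (f = -5*4 = -20)
q(Z, T) = -17 (q(Z, T) = -9 - 8 = -17)
m = -17
G(k, R) = k*(R + k)
E(H) = 0
G(23, V(1)) + E(m) = 23*(1 + 23) + 0 = 23*24 + 0 = 552 + 0 = 552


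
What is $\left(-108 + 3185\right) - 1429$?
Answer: $1648$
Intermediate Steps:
$\left(-108 + 3185\right) - 1429 = 3077 - 1429 = 1648$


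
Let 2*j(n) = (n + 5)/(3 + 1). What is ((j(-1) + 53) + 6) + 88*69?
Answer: 12263/2 ≈ 6131.5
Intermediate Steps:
j(n) = 5/8 + n/8 (j(n) = ((n + 5)/(3 + 1))/2 = ((5 + n)/4)/2 = ((5 + n)*(¼))/2 = (5/4 + n/4)/2 = 5/8 + n/8)
((j(-1) + 53) + 6) + 88*69 = (((5/8 + (⅛)*(-1)) + 53) + 6) + 88*69 = (((5/8 - ⅛) + 53) + 6) + 6072 = ((½ + 53) + 6) + 6072 = (107/2 + 6) + 6072 = 119/2 + 6072 = 12263/2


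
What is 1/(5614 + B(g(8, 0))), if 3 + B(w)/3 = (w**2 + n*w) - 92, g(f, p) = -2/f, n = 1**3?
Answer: 16/85255 ≈ 0.00018767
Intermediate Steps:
n = 1
B(w) = -285 + 3*w + 3*w**2 (B(w) = -9 + 3*((w**2 + 1*w) - 92) = -9 + 3*((w**2 + w) - 92) = -9 + 3*((w + w**2) - 92) = -9 + 3*(-92 + w + w**2) = -9 + (-276 + 3*w + 3*w**2) = -285 + 3*w + 3*w**2)
1/(5614 + B(g(8, 0))) = 1/(5614 + (-285 + 3*(-2/8) + 3*(-2/8)**2)) = 1/(5614 + (-285 + 3*(-2*1/8) + 3*(-2*1/8)**2)) = 1/(5614 + (-285 + 3*(-1/4) + 3*(-1/4)**2)) = 1/(5614 + (-285 - 3/4 + 3*(1/16))) = 1/(5614 + (-285 - 3/4 + 3/16)) = 1/(5614 - 4569/16) = 1/(85255/16) = 16/85255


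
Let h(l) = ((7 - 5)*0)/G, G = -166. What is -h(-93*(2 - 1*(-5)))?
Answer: 0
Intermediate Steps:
h(l) = 0 (h(l) = ((7 - 5)*0)/(-166) = (2*0)*(-1/166) = 0*(-1/166) = 0)
-h(-93*(2 - 1*(-5))) = -1*0 = 0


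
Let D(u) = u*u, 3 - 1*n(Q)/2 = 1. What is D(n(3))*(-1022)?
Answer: -16352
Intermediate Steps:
n(Q) = 4 (n(Q) = 6 - 2*1 = 6 - 2 = 4)
D(u) = u**2
D(n(3))*(-1022) = 4**2*(-1022) = 16*(-1022) = -16352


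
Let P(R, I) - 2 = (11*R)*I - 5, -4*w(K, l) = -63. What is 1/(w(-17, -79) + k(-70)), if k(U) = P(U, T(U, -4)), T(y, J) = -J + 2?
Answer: -4/18429 ≈ -0.00021705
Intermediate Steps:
w(K, l) = 63/4 (w(K, l) = -¼*(-63) = 63/4)
T(y, J) = 2 - J
P(R, I) = -3 + 11*I*R (P(R, I) = 2 + ((11*R)*I - 5) = 2 + (11*I*R - 5) = 2 + (-5 + 11*I*R) = -3 + 11*I*R)
k(U) = -3 + 66*U (k(U) = -3 + 11*(2 - 1*(-4))*U = -3 + 11*(2 + 4)*U = -3 + 11*6*U = -3 + 66*U)
1/(w(-17, -79) + k(-70)) = 1/(63/4 + (-3 + 66*(-70))) = 1/(63/4 + (-3 - 4620)) = 1/(63/4 - 4623) = 1/(-18429/4) = -4/18429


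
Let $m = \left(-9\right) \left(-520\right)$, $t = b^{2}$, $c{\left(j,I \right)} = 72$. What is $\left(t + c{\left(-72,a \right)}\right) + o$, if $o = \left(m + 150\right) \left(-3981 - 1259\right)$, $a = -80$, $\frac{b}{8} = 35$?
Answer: $-25230728$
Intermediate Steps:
$b = 280$ ($b = 8 \cdot 35 = 280$)
$t = 78400$ ($t = 280^{2} = 78400$)
$m = 4680$
$o = -25309200$ ($o = \left(4680 + 150\right) \left(-3981 - 1259\right) = 4830 \left(-5240\right) = -25309200$)
$\left(t + c{\left(-72,a \right)}\right) + o = \left(78400 + 72\right) - 25309200 = 78472 - 25309200 = -25230728$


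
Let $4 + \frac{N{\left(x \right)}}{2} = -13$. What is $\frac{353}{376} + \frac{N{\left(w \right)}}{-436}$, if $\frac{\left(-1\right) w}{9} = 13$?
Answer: $\frac{41673}{40984} \approx 1.0168$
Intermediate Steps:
$w = -117$ ($w = \left(-9\right) 13 = -117$)
$N{\left(x \right)} = -34$ ($N{\left(x \right)} = -8 + 2 \left(-13\right) = -8 - 26 = -34$)
$\frac{353}{376} + \frac{N{\left(w \right)}}{-436} = \frac{353}{376} - \frac{34}{-436} = 353 \cdot \frac{1}{376} - - \frac{17}{218} = \frac{353}{376} + \frac{17}{218} = \frac{41673}{40984}$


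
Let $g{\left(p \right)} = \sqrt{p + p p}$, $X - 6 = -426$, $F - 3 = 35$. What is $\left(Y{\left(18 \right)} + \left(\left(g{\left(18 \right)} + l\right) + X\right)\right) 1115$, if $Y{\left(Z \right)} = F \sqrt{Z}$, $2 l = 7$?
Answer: $- \frac{928795}{2} + 3345 \sqrt{38} + 127110 \sqrt{2} \approx -2.6402 \cdot 10^{5}$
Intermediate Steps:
$F = 38$ ($F = 3 + 35 = 38$)
$X = -420$ ($X = 6 - 426 = -420$)
$l = \frac{7}{2}$ ($l = \frac{1}{2} \cdot 7 = \frac{7}{2} \approx 3.5$)
$g{\left(p \right)} = \sqrt{p + p^{2}}$
$Y{\left(Z \right)} = 38 \sqrt{Z}$
$\left(Y{\left(18 \right)} + \left(\left(g{\left(18 \right)} + l\right) + X\right)\right) 1115 = \left(38 \sqrt{18} - \left(\frac{833}{2} - 3 \sqrt{2} \sqrt{1 + 18}\right)\right) 1115 = \left(38 \cdot 3 \sqrt{2} - \left(\frac{833}{2} - 3 \sqrt{38}\right)\right) 1115 = \left(114 \sqrt{2} - \left(\frac{833}{2} - 3 \sqrt{38}\right)\right) 1115 = \left(- \frac{833}{2} + 3 \sqrt{38} + 114 \sqrt{2}\right) 1115 = - \frac{928795}{2} + 3345 \sqrt{38} + 127110 \sqrt{2}$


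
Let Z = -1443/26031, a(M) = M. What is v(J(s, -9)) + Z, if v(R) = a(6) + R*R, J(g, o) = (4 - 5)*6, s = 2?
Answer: 363953/8677 ≈ 41.945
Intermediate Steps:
J(g, o) = -6 (J(g, o) = -1*6 = -6)
Z = -481/8677 (Z = -1443*1/26031 = -481/8677 ≈ -0.055434)
v(R) = 6 + R**2 (v(R) = 6 + R*R = 6 + R**2)
v(J(s, -9)) + Z = (6 + (-6)**2) - 481/8677 = (6 + 36) - 481/8677 = 42 - 481/8677 = 363953/8677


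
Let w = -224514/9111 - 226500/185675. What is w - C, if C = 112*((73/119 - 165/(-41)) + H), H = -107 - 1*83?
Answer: 325978351858426/15721391903 ≈ 20735.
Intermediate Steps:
H = -190 (H = -107 - 83 = -190)
C = -14470112/697 (C = 112*((73/119 - 165/(-41)) - 190) = 112*((73*(1/119) - 165*(-1/41)) - 190) = 112*((73/119 + 165/41) - 190) = 112*(22628/4879 - 190) = 112*(-904382/4879) = -14470112/697 ≈ -20761.)
w = -583337046/22555799 (w = -224514*1/9111 - 226500*1/185675 = -74838/3037 - 9060/7427 = -583337046/22555799 ≈ -25.862)
w - C = -583337046/22555799 - 1*(-14470112/697) = -583337046/22555799 + 14470112/697 = 325978351858426/15721391903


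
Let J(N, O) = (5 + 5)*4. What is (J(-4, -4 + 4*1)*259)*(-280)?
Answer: -2900800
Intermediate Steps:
J(N, O) = 40 (J(N, O) = 10*4 = 40)
(J(-4, -4 + 4*1)*259)*(-280) = (40*259)*(-280) = 10360*(-280) = -2900800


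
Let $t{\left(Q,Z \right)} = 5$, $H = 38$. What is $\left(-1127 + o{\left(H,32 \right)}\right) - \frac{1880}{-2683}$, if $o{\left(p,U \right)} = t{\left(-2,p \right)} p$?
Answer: $- \frac{2512091}{2683} \approx -936.3$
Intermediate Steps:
$o{\left(p,U \right)} = 5 p$
$\left(-1127 + o{\left(H,32 \right)}\right) - \frac{1880}{-2683} = \left(-1127 + 5 \cdot 38\right) - \frac{1880}{-2683} = \left(-1127 + 190\right) - - \frac{1880}{2683} = -937 + \frac{1880}{2683} = - \frac{2512091}{2683}$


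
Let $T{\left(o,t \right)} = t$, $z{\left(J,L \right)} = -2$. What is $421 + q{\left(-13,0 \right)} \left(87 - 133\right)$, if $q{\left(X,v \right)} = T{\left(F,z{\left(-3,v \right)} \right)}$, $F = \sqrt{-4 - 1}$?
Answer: $513$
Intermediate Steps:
$F = i \sqrt{5}$ ($F = \sqrt{-5} = i \sqrt{5} \approx 2.2361 i$)
$q{\left(X,v \right)} = -2$
$421 + q{\left(-13,0 \right)} \left(87 - 133\right) = 421 - 2 \left(87 - 133\right) = 421 - -92 = 421 + 92 = 513$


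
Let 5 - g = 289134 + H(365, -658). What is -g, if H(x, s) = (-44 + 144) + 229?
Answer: 289458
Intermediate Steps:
H(x, s) = 329 (H(x, s) = 100 + 229 = 329)
g = -289458 (g = 5 - (289134 + 329) = 5 - 1*289463 = 5 - 289463 = -289458)
-g = -1*(-289458) = 289458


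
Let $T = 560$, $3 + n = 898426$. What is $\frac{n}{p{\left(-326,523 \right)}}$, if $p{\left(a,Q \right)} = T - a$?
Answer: $\frac{898423}{886} \approx 1014.0$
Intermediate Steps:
$n = 898423$ ($n = -3 + 898426 = 898423$)
$p{\left(a,Q \right)} = 560 - a$
$\frac{n}{p{\left(-326,523 \right)}} = \frac{898423}{560 - -326} = \frac{898423}{560 + 326} = \frac{898423}{886}$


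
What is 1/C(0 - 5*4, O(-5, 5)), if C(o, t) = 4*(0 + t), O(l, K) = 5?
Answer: 1/20 ≈ 0.050000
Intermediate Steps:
C(o, t) = 4*t
1/C(0 - 5*4, O(-5, 5)) = 1/(4*5) = 1/20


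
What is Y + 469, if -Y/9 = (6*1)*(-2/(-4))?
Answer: 442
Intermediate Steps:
Y = -27 (Y = -9*6*1*(-2/(-4)) = -54*(-2*(-¼)) = -54/2 = -9*3 = -27)
Y + 469 = -27 + 469 = 442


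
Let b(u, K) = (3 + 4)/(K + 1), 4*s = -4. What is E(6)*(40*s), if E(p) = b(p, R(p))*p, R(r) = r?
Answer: -240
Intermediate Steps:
s = -1 (s = (1/4)*(-4) = -1)
b(u, K) = 7/(1 + K)
E(p) = 7*p/(1 + p) (E(p) = (7/(1 + p))*p = 7*p/(1 + p))
E(6)*(40*s) = (7*6/(1 + 6))*(40*(-1)) = (7*6/7)*(-40) = (7*6*(1/7))*(-40) = 6*(-40) = -240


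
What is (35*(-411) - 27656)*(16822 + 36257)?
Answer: -2231494239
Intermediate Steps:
(35*(-411) - 27656)*(16822 + 36257) = (-14385 - 27656)*53079 = -42041*53079 = -2231494239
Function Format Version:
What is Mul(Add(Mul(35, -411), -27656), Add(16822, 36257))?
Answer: -2231494239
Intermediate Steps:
Mul(Add(Mul(35, -411), -27656), Add(16822, 36257)) = Mul(Add(-14385, -27656), 53079) = Mul(-42041, 53079) = -2231494239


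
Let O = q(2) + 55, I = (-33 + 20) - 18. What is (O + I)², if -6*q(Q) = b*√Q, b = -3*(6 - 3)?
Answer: 1161/2 + 72*√2 ≈ 682.32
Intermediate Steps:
I = -31 (I = -13 - 18 = -31)
b = -9 (b = -3*3 = -1*9 = -9)
q(Q) = 3*√Q/2 (q(Q) = -(-3)*√Q/2 = 3*√Q/2)
O = 55 + 3*√2/2 (O = 3*√2/2 + 55 = 55 + 3*√2/2 ≈ 57.121)
(O + I)² = ((55 + 3*√2/2) - 31)² = (24 + 3*√2/2)²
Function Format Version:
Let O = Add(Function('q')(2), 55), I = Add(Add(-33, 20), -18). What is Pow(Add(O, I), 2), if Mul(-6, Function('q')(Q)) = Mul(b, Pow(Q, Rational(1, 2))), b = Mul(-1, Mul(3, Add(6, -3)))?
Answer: Add(Rational(1161, 2), Mul(72, Pow(2, Rational(1, 2)))) ≈ 682.32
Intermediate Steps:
I = -31 (I = Add(-13, -18) = -31)
b = -9 (b = Mul(-1, Mul(3, 3)) = Mul(-1, 9) = -9)
Function('q')(Q) = Mul(Rational(3, 2), Pow(Q, Rational(1, 2))) (Function('q')(Q) = Mul(Rational(-1, 6), Mul(-9, Pow(Q, Rational(1, 2)))) = Mul(Rational(3, 2), Pow(Q, Rational(1, 2))))
O = Add(55, Mul(Rational(3, 2), Pow(2, Rational(1, 2)))) (O = Add(Mul(Rational(3, 2), Pow(2, Rational(1, 2))), 55) = Add(55, Mul(Rational(3, 2), Pow(2, Rational(1, 2)))) ≈ 57.121)
Pow(Add(O, I), 2) = Pow(Add(Add(55, Mul(Rational(3, 2), Pow(2, Rational(1, 2)))), -31), 2) = Pow(Add(24, Mul(Rational(3, 2), Pow(2, Rational(1, 2)))), 2)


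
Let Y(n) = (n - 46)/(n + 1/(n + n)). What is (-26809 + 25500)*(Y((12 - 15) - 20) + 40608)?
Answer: -18765407738/353 ≈ -5.3160e+7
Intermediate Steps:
Y(n) = (-46 + n)/(n + 1/(2*n))
(-26809 + 25500)*(Y((12 - 15) - 20) + 40608) = (-26809 + 25500)*(2*((12 - 15) - 20)*(-46 + ((12 - 15) - 20))/(1 + 2*((12 - 15) - 20)²) + 40608) = -1309*(2*(-3 - 20)*(-46 + (-3 - 20))/(1 + 2*(-3 - 20)²) + 40608) = -1309*(2*(-23)*(-46 - 23)/(1 + 2*(-23)²) + 40608) = -1309*(2*(-23)*(-69)/(1 + 2*529) + 40608) = -1309*(2*(-23)*(-69)/(1 + 1058) + 40608) = -1309*(2*(-23)*(-69)/1059 + 40608) = -1309*(2*(-23)*(1/1059)*(-69) + 40608) = -1309*(1058/353 + 40608) = -1309*14335682/353 = -18765407738/353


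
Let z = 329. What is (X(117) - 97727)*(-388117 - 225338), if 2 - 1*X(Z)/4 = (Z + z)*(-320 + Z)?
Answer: -162217746015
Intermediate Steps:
X(Z) = 8 - 4*(-320 + Z)*(329 + Z) (X(Z) = 8 - 4*(Z + 329)*(-320 + Z) = 8 - 4*(329 + Z)*(-320 + Z) = 8 - 4*(-320 + Z)*(329 + Z))
(X(117) - 97727)*(-388117 - 225338) = ((421128 - 36*117 - 4*117²) - 97727)*(-388117 - 225338) = ((421128 - 4212 - 4*13689) - 97727)*(-613455) = ((421128 - 4212 - 54756) - 97727)*(-613455) = (362160 - 97727)*(-613455) = 264433*(-613455) = -162217746015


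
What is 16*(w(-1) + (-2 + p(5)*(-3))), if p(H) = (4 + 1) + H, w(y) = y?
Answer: -528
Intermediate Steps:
p(H) = 5 + H
16*(w(-1) + (-2 + p(5)*(-3))) = 16*(-1 + (-2 + (5 + 5)*(-3))) = 16*(-1 + (-2 + 10*(-3))) = 16*(-1 + (-2 - 30)) = 16*(-1 - 32) = 16*(-33) = -528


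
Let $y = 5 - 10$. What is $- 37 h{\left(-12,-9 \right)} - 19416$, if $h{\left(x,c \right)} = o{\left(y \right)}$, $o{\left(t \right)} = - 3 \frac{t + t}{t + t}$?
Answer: $-19305$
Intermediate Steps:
$y = -5$ ($y = 5 - 10 = -5$)
$o{\left(t \right)} = -3$ ($o{\left(t \right)} = - 3 \frac{2 t}{2 t} = - 3 \cdot 2 t \frac{1}{2 t} = \left(-3\right) 1 = -3$)
$h{\left(x,c \right)} = -3$
$- 37 h{\left(-12,-9 \right)} - 19416 = \left(-37\right) \left(-3\right) - 19416 = 111 - 19416 = -19305$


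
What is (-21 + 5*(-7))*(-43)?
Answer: 2408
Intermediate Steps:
(-21 + 5*(-7))*(-43) = (-21 - 35)*(-43) = -56*(-43) = 2408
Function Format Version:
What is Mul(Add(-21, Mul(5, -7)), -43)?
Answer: 2408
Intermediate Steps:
Mul(Add(-21, Mul(5, -7)), -43) = Mul(Add(-21, -35), -43) = Mul(-56, -43) = 2408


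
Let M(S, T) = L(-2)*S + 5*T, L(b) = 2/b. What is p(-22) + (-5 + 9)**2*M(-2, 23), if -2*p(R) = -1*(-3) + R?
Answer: 3763/2 ≈ 1881.5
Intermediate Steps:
M(S, T) = -S + 5*T (M(S, T) = (2/(-2))*S + 5*T = (2*(-1/2))*S + 5*T = -S + 5*T)
p(R) = -3/2 - R/2 (p(R) = -(-1*(-3) + R)/2 = -(3 + R)/2 = -3/2 - R/2)
p(-22) + (-5 + 9)**2*M(-2, 23) = (-3/2 - 1/2*(-22)) + (-5 + 9)**2*(-1*(-2) + 5*23) = (-3/2 + 11) + 4**2*(2 + 115) = 19/2 + 16*117 = 19/2 + 1872 = 3763/2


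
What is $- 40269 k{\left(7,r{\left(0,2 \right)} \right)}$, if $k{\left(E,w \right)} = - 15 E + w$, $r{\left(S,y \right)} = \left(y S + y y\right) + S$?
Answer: $4067169$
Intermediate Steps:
$r{\left(S,y \right)} = S + y^{2} + S y$ ($r{\left(S,y \right)} = \left(S y + y^{2}\right) + S = \left(y^{2} + S y\right) + S = S + y^{2} + S y$)
$k{\left(E,w \right)} = w - 15 E$
$- 40269 k{\left(7,r{\left(0,2 \right)} \right)} = - 40269 \left(\left(0 + 2^{2} + 0 \cdot 2\right) - 105\right) = - 40269 \left(\left(0 + 4 + 0\right) - 105\right) = - 40269 \left(4 - 105\right) = \left(-40269\right) \left(-101\right) = 4067169$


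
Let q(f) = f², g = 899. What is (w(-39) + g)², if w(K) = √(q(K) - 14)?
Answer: (899 + √1507)² ≈ 8.7951e+5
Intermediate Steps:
w(K) = √(-14 + K²) (w(K) = √(K² - 14) = √(-14 + K²))
(w(-39) + g)² = (√(-14 + (-39)²) + 899)² = (√(-14 + 1521) + 899)² = (√1507 + 899)² = (899 + √1507)²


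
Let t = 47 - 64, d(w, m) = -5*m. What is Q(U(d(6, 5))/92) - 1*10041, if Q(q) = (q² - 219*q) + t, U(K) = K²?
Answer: -97332787/8464 ≈ -11500.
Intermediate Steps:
t = -17
Q(q) = -17 + q² - 219*q (Q(q) = (q² - 219*q) - 17 = -17 + q² - 219*q)
Q(U(d(6, 5))/92) - 1*10041 = (-17 + ((-5*5)²/92)² - 219*(-5*5)²/92) - 1*10041 = (-17 + ((-25)²*(1/92))² - 219*(-25)²/92) - 10041 = (-17 + (625*(1/92))² - 136875/92) - 10041 = (-17 + (625/92)² - 219*625/92) - 10041 = (-17 + 390625/8464 - 136875/92) - 10041 = -12345763/8464 - 10041 = -97332787/8464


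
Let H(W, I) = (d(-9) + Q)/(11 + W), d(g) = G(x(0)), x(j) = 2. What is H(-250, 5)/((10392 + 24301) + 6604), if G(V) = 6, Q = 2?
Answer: -8/9869983 ≈ -8.1054e-7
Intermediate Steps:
d(g) = 6
H(W, I) = 8/(11 + W) (H(W, I) = (6 + 2)/(11 + W) = 8/(11 + W))
H(-250, 5)/((10392 + 24301) + 6604) = (8/(11 - 250))/((10392 + 24301) + 6604) = (8/(-239))/(34693 + 6604) = (8*(-1/239))/41297 = -8/239*1/41297 = -8/9869983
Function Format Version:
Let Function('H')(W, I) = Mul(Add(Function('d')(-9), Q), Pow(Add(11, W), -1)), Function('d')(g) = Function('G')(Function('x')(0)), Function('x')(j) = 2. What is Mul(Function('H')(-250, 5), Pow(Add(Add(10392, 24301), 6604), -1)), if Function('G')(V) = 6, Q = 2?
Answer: Rational(-8, 9869983) ≈ -8.1054e-7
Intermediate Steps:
Function('d')(g) = 6
Function('H')(W, I) = Mul(8, Pow(Add(11, W), -1)) (Function('H')(W, I) = Mul(Add(6, 2), Pow(Add(11, W), -1)) = Mul(8, Pow(Add(11, W), -1)))
Mul(Function('H')(-250, 5), Pow(Add(Add(10392, 24301), 6604), -1)) = Mul(Mul(8, Pow(Add(11, -250), -1)), Pow(Add(Add(10392, 24301), 6604), -1)) = Mul(Mul(8, Pow(-239, -1)), Pow(Add(34693, 6604), -1)) = Mul(Mul(8, Rational(-1, 239)), Pow(41297, -1)) = Mul(Rational(-8, 239), Rational(1, 41297)) = Rational(-8, 9869983)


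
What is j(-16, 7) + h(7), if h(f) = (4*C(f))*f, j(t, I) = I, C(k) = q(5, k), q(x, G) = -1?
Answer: -21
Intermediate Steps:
C(k) = -1
h(f) = -4*f (h(f) = (4*(-1))*f = -4*f)
j(-16, 7) + h(7) = 7 - 4*7 = 7 - 28 = -21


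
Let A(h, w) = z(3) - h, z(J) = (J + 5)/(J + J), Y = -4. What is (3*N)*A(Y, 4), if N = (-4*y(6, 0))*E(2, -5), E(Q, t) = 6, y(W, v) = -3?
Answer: 1152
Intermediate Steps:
z(J) = (5 + J)/(2*J) (z(J) = (5 + J)/((2*J)) = (5 + J)*(1/(2*J)) = (5 + J)/(2*J))
N = 72 (N = -4*(-3)*6 = 12*6 = 72)
A(h, w) = 4/3 - h (A(h, w) = (½)*(5 + 3)/3 - h = (½)*(⅓)*8 - h = 4/3 - h)
(3*N)*A(Y, 4) = (3*72)*(4/3 - 1*(-4)) = 216*(4/3 + 4) = 216*(16/3) = 1152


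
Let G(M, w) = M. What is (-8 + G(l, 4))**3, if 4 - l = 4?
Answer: -512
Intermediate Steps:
l = 0 (l = 4 - 1*4 = 4 - 4 = 0)
(-8 + G(l, 4))**3 = (-8 + 0)**3 = (-8)**3 = -512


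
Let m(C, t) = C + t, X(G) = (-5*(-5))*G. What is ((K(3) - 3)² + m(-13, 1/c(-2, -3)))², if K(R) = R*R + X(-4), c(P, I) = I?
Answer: 700555024/9 ≈ 7.7839e+7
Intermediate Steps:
X(G) = 25*G
K(R) = -100 + R² (K(R) = R*R + 25*(-4) = R² - 100 = -100 + R²)
((K(3) - 3)² + m(-13, 1/c(-2, -3)))² = (((-100 + 3²) - 3)² + (-13 + 1/(-3)))² = (((-100 + 9) - 3)² + (-13 - ⅓))² = ((-91 - 3)² - 40/3)² = ((-94)² - 40/3)² = (8836 - 40/3)² = (26468/3)² = 700555024/9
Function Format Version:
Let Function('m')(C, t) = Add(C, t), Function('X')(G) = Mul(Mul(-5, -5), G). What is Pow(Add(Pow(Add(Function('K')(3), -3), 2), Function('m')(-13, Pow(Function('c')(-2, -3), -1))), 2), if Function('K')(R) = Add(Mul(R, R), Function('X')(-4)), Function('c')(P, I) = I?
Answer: Rational(700555024, 9) ≈ 7.7839e+7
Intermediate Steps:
Function('X')(G) = Mul(25, G)
Function('K')(R) = Add(-100, Pow(R, 2)) (Function('K')(R) = Add(Mul(R, R), Mul(25, -4)) = Add(Pow(R, 2), -100) = Add(-100, Pow(R, 2)))
Pow(Add(Pow(Add(Function('K')(3), -3), 2), Function('m')(-13, Pow(Function('c')(-2, -3), -1))), 2) = Pow(Add(Pow(Add(Add(-100, Pow(3, 2)), -3), 2), Add(-13, Pow(-3, -1))), 2) = Pow(Add(Pow(Add(Add(-100, 9), -3), 2), Add(-13, Rational(-1, 3))), 2) = Pow(Add(Pow(Add(-91, -3), 2), Rational(-40, 3)), 2) = Pow(Add(Pow(-94, 2), Rational(-40, 3)), 2) = Pow(Add(8836, Rational(-40, 3)), 2) = Pow(Rational(26468, 3), 2) = Rational(700555024, 9)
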